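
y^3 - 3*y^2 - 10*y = y*(y - 5)*(y + 2)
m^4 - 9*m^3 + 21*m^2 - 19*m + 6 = (m - 6)*(m - 1)^3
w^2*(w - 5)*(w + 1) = w^4 - 4*w^3 - 5*w^2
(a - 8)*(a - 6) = a^2 - 14*a + 48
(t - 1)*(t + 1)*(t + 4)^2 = t^4 + 8*t^3 + 15*t^2 - 8*t - 16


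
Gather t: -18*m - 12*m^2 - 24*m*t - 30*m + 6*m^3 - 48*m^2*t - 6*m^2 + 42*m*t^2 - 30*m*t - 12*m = 6*m^3 - 18*m^2 + 42*m*t^2 - 60*m + t*(-48*m^2 - 54*m)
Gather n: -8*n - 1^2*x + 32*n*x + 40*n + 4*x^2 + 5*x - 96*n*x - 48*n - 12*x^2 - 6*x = n*(-64*x - 16) - 8*x^2 - 2*x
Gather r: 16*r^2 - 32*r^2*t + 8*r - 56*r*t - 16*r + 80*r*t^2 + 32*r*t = r^2*(16 - 32*t) + r*(80*t^2 - 24*t - 8)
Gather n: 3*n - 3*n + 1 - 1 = 0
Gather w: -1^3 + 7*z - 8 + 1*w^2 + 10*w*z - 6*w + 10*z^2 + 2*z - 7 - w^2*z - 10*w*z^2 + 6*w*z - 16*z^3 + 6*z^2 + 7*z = w^2*(1 - z) + w*(-10*z^2 + 16*z - 6) - 16*z^3 + 16*z^2 + 16*z - 16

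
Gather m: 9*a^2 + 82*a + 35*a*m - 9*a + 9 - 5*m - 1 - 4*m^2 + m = 9*a^2 + 73*a - 4*m^2 + m*(35*a - 4) + 8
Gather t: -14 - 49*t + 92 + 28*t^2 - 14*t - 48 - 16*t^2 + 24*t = 12*t^2 - 39*t + 30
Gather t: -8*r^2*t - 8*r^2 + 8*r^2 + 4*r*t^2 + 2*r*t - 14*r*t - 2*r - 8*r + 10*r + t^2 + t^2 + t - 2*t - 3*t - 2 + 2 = t^2*(4*r + 2) + t*(-8*r^2 - 12*r - 4)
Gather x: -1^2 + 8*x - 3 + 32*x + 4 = 40*x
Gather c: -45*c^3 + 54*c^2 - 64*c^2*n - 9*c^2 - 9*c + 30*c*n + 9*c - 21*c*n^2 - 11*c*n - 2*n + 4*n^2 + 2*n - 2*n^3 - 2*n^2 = -45*c^3 + c^2*(45 - 64*n) + c*(-21*n^2 + 19*n) - 2*n^3 + 2*n^2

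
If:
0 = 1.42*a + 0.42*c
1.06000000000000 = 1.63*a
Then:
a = 0.65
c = -2.20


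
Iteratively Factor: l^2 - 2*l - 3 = (l + 1)*(l - 3)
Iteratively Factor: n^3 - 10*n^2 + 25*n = (n - 5)*(n^2 - 5*n) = n*(n - 5)*(n - 5)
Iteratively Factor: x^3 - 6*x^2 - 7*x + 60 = (x - 4)*(x^2 - 2*x - 15) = (x - 4)*(x + 3)*(x - 5)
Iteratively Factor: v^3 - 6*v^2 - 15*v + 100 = (v - 5)*(v^2 - v - 20) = (v - 5)^2*(v + 4)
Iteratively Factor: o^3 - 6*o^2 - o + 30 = (o - 5)*(o^2 - o - 6) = (o - 5)*(o - 3)*(o + 2)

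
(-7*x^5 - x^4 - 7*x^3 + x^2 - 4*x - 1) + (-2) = -7*x^5 - x^4 - 7*x^3 + x^2 - 4*x - 3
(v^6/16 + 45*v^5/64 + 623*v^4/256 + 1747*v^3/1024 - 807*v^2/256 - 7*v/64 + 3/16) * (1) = v^6/16 + 45*v^5/64 + 623*v^4/256 + 1747*v^3/1024 - 807*v^2/256 - 7*v/64 + 3/16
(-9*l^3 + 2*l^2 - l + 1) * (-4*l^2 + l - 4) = 36*l^5 - 17*l^4 + 42*l^3 - 13*l^2 + 5*l - 4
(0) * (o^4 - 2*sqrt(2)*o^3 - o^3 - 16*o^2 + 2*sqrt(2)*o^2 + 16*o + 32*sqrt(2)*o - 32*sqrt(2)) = 0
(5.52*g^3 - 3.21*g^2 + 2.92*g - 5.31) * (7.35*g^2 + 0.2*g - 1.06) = 40.572*g^5 - 22.4895*g^4 + 14.9688*g^3 - 35.0419*g^2 - 4.1572*g + 5.6286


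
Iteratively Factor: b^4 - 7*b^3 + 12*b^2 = (b)*(b^3 - 7*b^2 + 12*b) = b^2*(b^2 - 7*b + 12) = b^2*(b - 4)*(b - 3)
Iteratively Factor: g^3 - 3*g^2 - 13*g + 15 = (g - 5)*(g^2 + 2*g - 3) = (g - 5)*(g - 1)*(g + 3)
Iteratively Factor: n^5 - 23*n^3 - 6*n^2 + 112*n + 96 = (n + 4)*(n^4 - 4*n^3 - 7*n^2 + 22*n + 24) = (n + 1)*(n + 4)*(n^3 - 5*n^2 - 2*n + 24) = (n - 3)*(n + 1)*(n + 4)*(n^2 - 2*n - 8) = (n - 4)*(n - 3)*(n + 1)*(n + 4)*(n + 2)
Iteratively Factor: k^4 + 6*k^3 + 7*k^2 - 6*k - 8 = (k + 4)*(k^3 + 2*k^2 - k - 2) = (k - 1)*(k + 4)*(k^2 + 3*k + 2) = (k - 1)*(k + 2)*(k + 4)*(k + 1)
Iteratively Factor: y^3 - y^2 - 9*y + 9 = (y - 3)*(y^2 + 2*y - 3) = (y - 3)*(y + 3)*(y - 1)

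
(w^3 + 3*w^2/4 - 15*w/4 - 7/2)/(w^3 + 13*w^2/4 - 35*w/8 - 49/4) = 2*(w + 1)/(2*w + 7)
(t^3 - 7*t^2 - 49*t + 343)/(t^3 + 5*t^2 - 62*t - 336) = (t^2 - 14*t + 49)/(t^2 - 2*t - 48)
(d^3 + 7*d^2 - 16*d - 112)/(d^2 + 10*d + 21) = (d^2 - 16)/(d + 3)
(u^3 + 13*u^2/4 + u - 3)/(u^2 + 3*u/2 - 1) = (4*u^2 + 5*u - 6)/(2*(2*u - 1))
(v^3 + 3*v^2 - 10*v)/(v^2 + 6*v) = (v^2 + 3*v - 10)/(v + 6)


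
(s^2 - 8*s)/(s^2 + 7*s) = (s - 8)/(s + 7)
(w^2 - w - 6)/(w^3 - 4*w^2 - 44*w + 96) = (w^2 - w - 6)/(w^3 - 4*w^2 - 44*w + 96)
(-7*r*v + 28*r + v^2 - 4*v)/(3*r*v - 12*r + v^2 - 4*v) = (-7*r + v)/(3*r + v)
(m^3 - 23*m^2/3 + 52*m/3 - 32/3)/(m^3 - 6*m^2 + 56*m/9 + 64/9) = 3*(m - 1)/(3*m + 2)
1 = 1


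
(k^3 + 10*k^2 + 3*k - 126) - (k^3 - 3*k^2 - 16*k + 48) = 13*k^2 + 19*k - 174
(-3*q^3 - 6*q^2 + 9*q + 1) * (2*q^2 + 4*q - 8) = -6*q^5 - 24*q^4 + 18*q^3 + 86*q^2 - 68*q - 8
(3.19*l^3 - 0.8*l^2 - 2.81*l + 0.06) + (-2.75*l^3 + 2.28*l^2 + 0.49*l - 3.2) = 0.44*l^3 + 1.48*l^2 - 2.32*l - 3.14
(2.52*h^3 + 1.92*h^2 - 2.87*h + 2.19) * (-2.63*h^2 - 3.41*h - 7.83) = -6.6276*h^5 - 13.6428*h^4 - 18.7307*h^3 - 11.0066*h^2 + 15.0042*h - 17.1477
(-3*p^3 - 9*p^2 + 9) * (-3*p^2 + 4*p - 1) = 9*p^5 + 15*p^4 - 33*p^3 - 18*p^2 + 36*p - 9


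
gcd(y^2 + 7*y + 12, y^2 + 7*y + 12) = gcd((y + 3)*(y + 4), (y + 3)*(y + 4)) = y^2 + 7*y + 12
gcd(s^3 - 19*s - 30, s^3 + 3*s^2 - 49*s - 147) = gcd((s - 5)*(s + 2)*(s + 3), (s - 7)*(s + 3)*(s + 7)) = s + 3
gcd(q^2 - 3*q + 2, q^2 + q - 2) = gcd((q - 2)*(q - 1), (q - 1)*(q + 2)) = q - 1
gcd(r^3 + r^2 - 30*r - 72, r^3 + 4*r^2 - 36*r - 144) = r^2 - 2*r - 24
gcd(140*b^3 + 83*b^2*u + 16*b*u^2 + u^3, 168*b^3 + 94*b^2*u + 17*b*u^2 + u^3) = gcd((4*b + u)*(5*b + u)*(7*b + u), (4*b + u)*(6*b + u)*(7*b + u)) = 28*b^2 + 11*b*u + u^2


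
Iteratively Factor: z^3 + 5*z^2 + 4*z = (z)*(z^2 + 5*z + 4) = z*(z + 4)*(z + 1)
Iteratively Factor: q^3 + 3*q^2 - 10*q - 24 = (q + 2)*(q^2 + q - 12) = (q - 3)*(q + 2)*(q + 4)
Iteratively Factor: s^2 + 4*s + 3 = (s + 3)*(s + 1)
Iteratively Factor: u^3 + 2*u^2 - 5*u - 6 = (u - 2)*(u^2 + 4*u + 3) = (u - 2)*(u + 3)*(u + 1)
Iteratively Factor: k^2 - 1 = (k - 1)*(k + 1)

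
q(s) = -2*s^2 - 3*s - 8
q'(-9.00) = 33.00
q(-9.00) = -143.00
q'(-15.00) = 57.00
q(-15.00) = -413.00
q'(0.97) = -6.88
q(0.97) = -12.79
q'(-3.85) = 12.40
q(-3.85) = -26.10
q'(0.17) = -3.68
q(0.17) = -8.57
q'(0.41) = -4.64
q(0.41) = -9.57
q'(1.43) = -8.72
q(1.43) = -16.38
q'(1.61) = -9.44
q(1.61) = -18.01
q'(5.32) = -24.28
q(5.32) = -80.56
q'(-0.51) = -0.96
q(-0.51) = -6.99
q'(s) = -4*s - 3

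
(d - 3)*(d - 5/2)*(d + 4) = d^3 - 3*d^2/2 - 29*d/2 + 30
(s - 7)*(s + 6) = s^2 - s - 42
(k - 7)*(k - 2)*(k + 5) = k^3 - 4*k^2 - 31*k + 70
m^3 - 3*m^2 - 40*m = m*(m - 8)*(m + 5)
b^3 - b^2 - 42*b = b*(b - 7)*(b + 6)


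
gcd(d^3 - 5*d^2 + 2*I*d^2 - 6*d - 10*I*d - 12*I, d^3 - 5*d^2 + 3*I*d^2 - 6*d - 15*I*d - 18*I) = d^2 - 5*d - 6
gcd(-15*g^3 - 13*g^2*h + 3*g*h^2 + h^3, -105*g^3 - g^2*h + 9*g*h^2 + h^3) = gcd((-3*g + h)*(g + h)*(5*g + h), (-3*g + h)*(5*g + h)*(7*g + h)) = 15*g^2 - 2*g*h - h^2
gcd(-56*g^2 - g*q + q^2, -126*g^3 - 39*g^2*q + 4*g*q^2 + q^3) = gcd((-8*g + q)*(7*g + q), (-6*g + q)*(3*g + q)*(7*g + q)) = 7*g + q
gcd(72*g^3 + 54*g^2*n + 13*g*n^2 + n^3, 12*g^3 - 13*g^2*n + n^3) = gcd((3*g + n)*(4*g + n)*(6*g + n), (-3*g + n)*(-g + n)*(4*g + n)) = 4*g + n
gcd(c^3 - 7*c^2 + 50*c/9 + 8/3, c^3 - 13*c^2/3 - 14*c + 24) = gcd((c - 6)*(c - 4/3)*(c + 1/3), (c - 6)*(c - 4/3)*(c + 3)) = c^2 - 22*c/3 + 8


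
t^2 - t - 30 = (t - 6)*(t + 5)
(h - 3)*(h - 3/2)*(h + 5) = h^3 + h^2/2 - 18*h + 45/2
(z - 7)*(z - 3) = z^2 - 10*z + 21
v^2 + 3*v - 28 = (v - 4)*(v + 7)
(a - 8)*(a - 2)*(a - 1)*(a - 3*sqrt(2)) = a^4 - 11*a^3 - 3*sqrt(2)*a^3 + 26*a^2 + 33*sqrt(2)*a^2 - 78*sqrt(2)*a - 16*a + 48*sqrt(2)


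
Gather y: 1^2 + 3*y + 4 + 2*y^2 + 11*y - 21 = 2*y^2 + 14*y - 16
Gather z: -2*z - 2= -2*z - 2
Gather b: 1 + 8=9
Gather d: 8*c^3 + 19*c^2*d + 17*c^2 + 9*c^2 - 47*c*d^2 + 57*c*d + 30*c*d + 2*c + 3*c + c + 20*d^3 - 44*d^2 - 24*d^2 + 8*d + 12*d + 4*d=8*c^3 + 26*c^2 + 6*c + 20*d^3 + d^2*(-47*c - 68) + d*(19*c^2 + 87*c + 24)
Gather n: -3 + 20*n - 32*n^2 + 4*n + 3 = -32*n^2 + 24*n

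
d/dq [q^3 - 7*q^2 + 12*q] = 3*q^2 - 14*q + 12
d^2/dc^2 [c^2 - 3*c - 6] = 2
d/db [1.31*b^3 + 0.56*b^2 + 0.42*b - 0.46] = 3.93*b^2 + 1.12*b + 0.42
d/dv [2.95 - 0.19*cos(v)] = 0.19*sin(v)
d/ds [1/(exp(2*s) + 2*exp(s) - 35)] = -2*(exp(s) + 1)*exp(s)/(exp(2*s) + 2*exp(s) - 35)^2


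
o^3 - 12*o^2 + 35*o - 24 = (o - 8)*(o - 3)*(o - 1)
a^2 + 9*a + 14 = (a + 2)*(a + 7)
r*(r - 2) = r^2 - 2*r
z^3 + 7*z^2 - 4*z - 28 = (z - 2)*(z + 2)*(z + 7)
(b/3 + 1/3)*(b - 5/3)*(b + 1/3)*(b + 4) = b^4/3 + 11*b^3/9 - 29*b^2/27 - 73*b/27 - 20/27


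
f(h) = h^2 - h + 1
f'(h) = 2*h - 1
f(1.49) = 1.73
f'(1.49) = 1.98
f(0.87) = 0.89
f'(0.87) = 0.74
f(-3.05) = 13.35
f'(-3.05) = -7.10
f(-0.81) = 2.47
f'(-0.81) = -2.62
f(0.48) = 0.75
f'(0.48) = -0.04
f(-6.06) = 43.78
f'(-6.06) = -13.12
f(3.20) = 8.04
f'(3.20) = 5.40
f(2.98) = 6.90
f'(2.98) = 4.96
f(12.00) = 133.00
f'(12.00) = 23.00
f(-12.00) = 157.00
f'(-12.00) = -25.00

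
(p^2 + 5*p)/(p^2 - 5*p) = (p + 5)/(p - 5)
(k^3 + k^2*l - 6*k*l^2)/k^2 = k + l - 6*l^2/k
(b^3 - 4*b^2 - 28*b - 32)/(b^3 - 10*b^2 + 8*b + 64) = (b + 2)/(b - 4)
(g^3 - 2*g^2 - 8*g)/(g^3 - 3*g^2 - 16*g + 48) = g*(g + 2)/(g^2 + g - 12)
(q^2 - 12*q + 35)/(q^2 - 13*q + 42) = (q - 5)/(q - 6)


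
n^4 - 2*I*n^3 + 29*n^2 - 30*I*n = n*(n - 6*I)*(n - I)*(n + 5*I)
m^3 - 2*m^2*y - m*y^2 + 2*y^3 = (m - 2*y)*(m - y)*(m + y)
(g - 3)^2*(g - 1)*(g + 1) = g^4 - 6*g^3 + 8*g^2 + 6*g - 9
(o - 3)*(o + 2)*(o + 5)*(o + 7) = o^4 + 11*o^3 + 17*o^2 - 107*o - 210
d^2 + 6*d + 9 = (d + 3)^2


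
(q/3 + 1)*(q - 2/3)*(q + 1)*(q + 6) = q^4/3 + 28*q^3/9 + 61*q^2/9 - 4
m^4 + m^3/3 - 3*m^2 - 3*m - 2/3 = (m - 2)*(m + 1/3)*(m + 1)^2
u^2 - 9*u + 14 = (u - 7)*(u - 2)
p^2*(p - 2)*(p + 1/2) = p^4 - 3*p^3/2 - p^2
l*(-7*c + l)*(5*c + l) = -35*c^2*l - 2*c*l^2 + l^3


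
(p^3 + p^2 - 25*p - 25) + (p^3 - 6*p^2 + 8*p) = 2*p^3 - 5*p^2 - 17*p - 25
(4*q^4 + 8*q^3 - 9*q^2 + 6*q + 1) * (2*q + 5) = 8*q^5 + 36*q^4 + 22*q^3 - 33*q^2 + 32*q + 5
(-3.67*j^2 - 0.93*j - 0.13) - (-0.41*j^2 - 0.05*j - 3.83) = -3.26*j^2 - 0.88*j + 3.7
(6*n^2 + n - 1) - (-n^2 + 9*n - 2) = 7*n^2 - 8*n + 1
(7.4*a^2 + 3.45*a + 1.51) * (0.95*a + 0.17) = 7.03*a^3 + 4.5355*a^2 + 2.021*a + 0.2567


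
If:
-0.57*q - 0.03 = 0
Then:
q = -0.05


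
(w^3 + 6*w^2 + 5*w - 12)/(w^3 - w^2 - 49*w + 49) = (w^2 + 7*w + 12)/(w^2 - 49)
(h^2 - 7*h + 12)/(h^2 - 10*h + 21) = (h - 4)/(h - 7)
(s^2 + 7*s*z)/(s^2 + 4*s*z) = (s + 7*z)/(s + 4*z)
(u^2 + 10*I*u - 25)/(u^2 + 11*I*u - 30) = (u + 5*I)/(u + 6*I)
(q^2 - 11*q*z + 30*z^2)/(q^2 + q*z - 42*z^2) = (q - 5*z)/(q + 7*z)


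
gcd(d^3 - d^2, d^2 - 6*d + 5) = d - 1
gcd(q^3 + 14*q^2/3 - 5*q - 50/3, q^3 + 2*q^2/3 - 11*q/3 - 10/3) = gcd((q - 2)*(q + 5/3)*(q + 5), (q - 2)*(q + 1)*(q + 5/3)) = q^2 - q/3 - 10/3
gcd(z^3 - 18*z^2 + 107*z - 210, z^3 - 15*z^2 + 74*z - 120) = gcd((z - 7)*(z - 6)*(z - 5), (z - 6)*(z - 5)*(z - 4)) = z^2 - 11*z + 30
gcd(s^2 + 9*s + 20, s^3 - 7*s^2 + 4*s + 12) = 1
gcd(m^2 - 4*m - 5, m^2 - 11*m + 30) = m - 5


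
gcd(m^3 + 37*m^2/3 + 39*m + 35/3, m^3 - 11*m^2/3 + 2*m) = 1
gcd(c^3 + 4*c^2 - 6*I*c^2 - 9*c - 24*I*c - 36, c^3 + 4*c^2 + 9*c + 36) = c^2 + c*(4 - 3*I) - 12*I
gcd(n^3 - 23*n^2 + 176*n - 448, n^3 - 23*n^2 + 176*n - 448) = n^3 - 23*n^2 + 176*n - 448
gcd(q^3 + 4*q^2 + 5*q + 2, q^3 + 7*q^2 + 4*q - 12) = q + 2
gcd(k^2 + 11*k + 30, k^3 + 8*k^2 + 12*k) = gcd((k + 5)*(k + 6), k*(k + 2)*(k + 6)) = k + 6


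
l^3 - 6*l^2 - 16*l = l*(l - 8)*(l + 2)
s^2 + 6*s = s*(s + 6)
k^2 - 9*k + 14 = (k - 7)*(k - 2)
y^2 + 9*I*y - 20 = (y + 4*I)*(y + 5*I)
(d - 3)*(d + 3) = d^2 - 9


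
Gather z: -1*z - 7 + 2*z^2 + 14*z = 2*z^2 + 13*z - 7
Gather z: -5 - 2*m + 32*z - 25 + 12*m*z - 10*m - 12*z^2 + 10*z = -12*m - 12*z^2 + z*(12*m + 42) - 30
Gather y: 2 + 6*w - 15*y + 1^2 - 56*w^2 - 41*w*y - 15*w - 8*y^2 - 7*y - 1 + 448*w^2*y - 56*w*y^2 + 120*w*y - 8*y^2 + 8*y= -56*w^2 - 9*w + y^2*(-56*w - 16) + y*(448*w^2 + 79*w - 14) + 2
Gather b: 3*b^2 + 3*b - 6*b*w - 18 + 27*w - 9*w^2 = 3*b^2 + b*(3 - 6*w) - 9*w^2 + 27*w - 18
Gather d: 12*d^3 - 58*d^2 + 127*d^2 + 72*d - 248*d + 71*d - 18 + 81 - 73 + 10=12*d^3 + 69*d^2 - 105*d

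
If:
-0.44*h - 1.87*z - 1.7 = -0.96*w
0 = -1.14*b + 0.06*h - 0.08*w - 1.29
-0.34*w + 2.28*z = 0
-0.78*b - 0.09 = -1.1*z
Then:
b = -1.40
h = -13.35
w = -6.13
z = -0.91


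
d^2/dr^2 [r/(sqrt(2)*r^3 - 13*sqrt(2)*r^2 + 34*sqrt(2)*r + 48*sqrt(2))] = sqrt(2)*(r*(3*r^2 - 26*r + 34)^2 + (-3*r^2 - r*(3*r - 13) + 26*r - 34)*(r^3 - 13*r^2 + 34*r + 48))/(r^3 - 13*r^2 + 34*r + 48)^3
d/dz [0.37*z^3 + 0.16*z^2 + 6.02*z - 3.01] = 1.11*z^2 + 0.32*z + 6.02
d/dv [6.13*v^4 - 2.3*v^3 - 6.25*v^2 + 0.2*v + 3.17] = 24.52*v^3 - 6.9*v^2 - 12.5*v + 0.2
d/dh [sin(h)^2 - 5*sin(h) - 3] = (2*sin(h) - 5)*cos(h)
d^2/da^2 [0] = 0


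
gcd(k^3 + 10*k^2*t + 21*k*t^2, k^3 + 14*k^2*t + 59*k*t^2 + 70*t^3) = k + 7*t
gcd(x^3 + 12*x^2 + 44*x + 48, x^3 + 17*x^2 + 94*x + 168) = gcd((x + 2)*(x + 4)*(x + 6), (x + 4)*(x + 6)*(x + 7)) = x^2 + 10*x + 24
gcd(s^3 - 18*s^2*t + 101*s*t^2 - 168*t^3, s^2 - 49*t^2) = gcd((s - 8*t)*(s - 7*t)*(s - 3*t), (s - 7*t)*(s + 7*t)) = s - 7*t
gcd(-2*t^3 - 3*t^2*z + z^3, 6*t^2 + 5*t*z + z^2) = 1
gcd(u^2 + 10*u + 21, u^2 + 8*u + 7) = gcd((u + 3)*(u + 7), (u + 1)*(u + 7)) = u + 7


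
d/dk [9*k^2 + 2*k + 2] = 18*k + 2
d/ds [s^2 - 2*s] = 2*s - 2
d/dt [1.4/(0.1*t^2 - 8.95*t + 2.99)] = (12.53 - 0.28*t)/(0.1*t^2 - 8.95*t + 2.99)^2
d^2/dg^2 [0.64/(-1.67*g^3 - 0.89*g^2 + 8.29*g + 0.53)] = ((6.4128*g + 1.1392)*(1.67*g^3 + 0.89*g^2 - 8.29*g - 0.53) - 0.64*(5.01*g^2 + 1.78*g - 8.29)*(10.02*g^2 + 3.56*g - 16.58))/(1.67*g^3 + 0.89*g^2 - 8.29*g - 0.53)^3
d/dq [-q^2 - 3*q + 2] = -2*q - 3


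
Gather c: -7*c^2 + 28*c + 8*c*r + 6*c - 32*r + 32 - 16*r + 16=-7*c^2 + c*(8*r + 34) - 48*r + 48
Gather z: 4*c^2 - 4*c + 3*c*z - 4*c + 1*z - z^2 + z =4*c^2 - 8*c - z^2 + z*(3*c + 2)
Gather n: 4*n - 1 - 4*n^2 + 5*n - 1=-4*n^2 + 9*n - 2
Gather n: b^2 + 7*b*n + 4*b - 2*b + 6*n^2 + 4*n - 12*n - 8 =b^2 + 2*b + 6*n^2 + n*(7*b - 8) - 8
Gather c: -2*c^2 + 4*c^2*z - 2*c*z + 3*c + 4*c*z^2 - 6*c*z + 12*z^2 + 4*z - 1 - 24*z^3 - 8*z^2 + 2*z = c^2*(4*z - 2) + c*(4*z^2 - 8*z + 3) - 24*z^3 + 4*z^2 + 6*z - 1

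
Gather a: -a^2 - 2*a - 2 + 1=-a^2 - 2*a - 1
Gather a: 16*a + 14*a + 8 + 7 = 30*a + 15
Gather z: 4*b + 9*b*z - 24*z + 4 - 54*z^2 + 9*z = 4*b - 54*z^2 + z*(9*b - 15) + 4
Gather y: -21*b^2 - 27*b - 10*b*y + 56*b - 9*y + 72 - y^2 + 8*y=-21*b^2 + 29*b - y^2 + y*(-10*b - 1) + 72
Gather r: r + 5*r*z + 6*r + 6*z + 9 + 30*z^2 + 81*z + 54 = r*(5*z + 7) + 30*z^2 + 87*z + 63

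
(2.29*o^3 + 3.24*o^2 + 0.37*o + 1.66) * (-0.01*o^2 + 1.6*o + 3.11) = -0.0229*o^5 + 3.6316*o^4 + 12.3022*o^3 + 10.6518*o^2 + 3.8067*o + 5.1626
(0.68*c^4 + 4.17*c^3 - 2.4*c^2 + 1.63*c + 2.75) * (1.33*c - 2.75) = 0.9044*c^5 + 3.6761*c^4 - 14.6595*c^3 + 8.7679*c^2 - 0.825*c - 7.5625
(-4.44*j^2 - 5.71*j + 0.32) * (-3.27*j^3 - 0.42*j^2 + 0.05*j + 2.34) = 14.5188*j^5 + 20.5365*j^4 + 1.1298*j^3 - 10.8095*j^2 - 13.3454*j + 0.7488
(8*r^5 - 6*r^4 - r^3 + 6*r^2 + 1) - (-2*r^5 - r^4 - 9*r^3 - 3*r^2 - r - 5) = 10*r^5 - 5*r^4 + 8*r^3 + 9*r^2 + r + 6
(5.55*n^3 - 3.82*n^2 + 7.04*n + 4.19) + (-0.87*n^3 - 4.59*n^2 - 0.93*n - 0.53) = 4.68*n^3 - 8.41*n^2 + 6.11*n + 3.66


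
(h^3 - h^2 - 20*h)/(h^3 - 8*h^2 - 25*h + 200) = h*(h + 4)/(h^2 - 3*h - 40)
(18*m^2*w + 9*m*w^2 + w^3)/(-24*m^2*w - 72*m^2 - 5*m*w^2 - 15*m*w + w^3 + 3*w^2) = w*(6*m + w)/(-8*m*w - 24*m + w^2 + 3*w)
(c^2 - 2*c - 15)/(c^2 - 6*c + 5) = (c + 3)/(c - 1)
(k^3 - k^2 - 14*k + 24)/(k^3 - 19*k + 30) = (k + 4)/(k + 5)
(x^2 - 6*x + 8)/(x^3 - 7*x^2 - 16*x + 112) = (x - 2)/(x^2 - 3*x - 28)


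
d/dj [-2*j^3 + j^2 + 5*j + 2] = -6*j^2 + 2*j + 5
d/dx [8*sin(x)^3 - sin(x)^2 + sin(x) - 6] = (24*sin(x)^2 - 2*sin(x) + 1)*cos(x)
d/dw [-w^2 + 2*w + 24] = 2 - 2*w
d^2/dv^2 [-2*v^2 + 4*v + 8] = -4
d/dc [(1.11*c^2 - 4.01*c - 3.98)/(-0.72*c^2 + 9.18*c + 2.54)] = (7.3026*c^2 - 0.0924000000000014*c + 26.351)/(0.5184*c^4 - 13.2192*c^3 + 80.6148*c^2 + 46.6344*c + 6.4516)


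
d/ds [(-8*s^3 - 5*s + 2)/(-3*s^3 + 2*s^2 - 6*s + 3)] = (-16*s^4 + 66*s^3 - 44*s^2 - 8*s - 3)/(9*s^6 - 12*s^5 + 40*s^4 - 42*s^3 + 48*s^2 - 36*s + 9)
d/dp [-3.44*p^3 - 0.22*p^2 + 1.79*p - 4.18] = -10.32*p^2 - 0.44*p + 1.79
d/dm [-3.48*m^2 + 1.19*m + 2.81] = 1.19 - 6.96*m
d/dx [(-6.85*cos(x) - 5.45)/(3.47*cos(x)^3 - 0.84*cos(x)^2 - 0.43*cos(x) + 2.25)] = (-47.539*cos(x)^3 - 50.9805*cos(x)^2 + 9.156*cos(x) + 17.756)*sin(x)/(12.0409*cos(x)^6 - 5.8296*cos(x)^5 - 2.2786*cos(x)^4 + 16.3374*cos(x)^3 - 3.5951*cos(x)^2 - 1.935*cos(x) + 5.0625)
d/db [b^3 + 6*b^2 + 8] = 3*b*(b + 4)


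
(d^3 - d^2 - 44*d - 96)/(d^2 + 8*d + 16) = (d^2 - 5*d - 24)/(d + 4)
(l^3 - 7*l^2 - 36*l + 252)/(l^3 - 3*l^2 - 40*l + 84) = (l - 6)/(l - 2)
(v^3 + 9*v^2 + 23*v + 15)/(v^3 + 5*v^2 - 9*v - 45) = (v + 1)/(v - 3)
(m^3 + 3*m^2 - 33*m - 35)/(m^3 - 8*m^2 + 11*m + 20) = (m + 7)/(m - 4)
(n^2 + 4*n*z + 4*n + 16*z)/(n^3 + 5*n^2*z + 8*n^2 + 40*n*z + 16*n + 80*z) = (n + 4*z)/(n^2 + 5*n*z + 4*n + 20*z)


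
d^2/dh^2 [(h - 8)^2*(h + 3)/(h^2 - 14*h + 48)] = -36/(h^3 - 18*h^2 + 108*h - 216)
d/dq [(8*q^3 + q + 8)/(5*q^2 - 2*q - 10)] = (40*q^4 - 32*q^3 - 245*q^2 - 80*q + 6)/(25*q^4 - 20*q^3 - 96*q^2 + 40*q + 100)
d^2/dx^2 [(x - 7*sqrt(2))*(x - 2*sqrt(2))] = 2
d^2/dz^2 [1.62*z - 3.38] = 0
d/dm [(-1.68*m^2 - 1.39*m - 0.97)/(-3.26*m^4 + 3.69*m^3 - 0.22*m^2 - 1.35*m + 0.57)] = (-10.9536*m^5 - 7.395*m^4 - 2.3906*m^3 + 12.7001*m^2 - 2.342*m - 2.1018)/(10.6276*m^8 - 24.0588*m^7 + 15.0505*m^6 + 7.1784*m^5 - 13.631*m^4 + 4.8006*m^3 + 1.5717*m^2 - 1.539*m + 0.3249)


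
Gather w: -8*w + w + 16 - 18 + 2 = -7*w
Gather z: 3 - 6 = -3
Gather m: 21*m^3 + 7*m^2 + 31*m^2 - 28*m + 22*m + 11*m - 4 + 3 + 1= 21*m^3 + 38*m^2 + 5*m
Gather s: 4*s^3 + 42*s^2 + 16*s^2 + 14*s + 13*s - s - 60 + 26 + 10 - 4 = 4*s^3 + 58*s^2 + 26*s - 28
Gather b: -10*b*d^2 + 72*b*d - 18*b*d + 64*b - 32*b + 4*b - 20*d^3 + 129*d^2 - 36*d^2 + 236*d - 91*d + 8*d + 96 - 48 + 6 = b*(-10*d^2 + 54*d + 36) - 20*d^3 + 93*d^2 + 153*d + 54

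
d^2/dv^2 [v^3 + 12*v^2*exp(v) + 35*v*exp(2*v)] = 12*v^2*exp(v) + 140*v*exp(2*v) + 48*v*exp(v) + 6*v + 140*exp(2*v) + 24*exp(v)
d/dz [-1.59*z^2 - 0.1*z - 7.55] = -3.18*z - 0.1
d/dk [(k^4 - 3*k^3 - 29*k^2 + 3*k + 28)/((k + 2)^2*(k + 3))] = (k^5 + 12*k^4 + 32*k^3 - 118*k^2 - 441*k - 206)/(k^5 + 12*k^4 + 57*k^3 + 134*k^2 + 156*k + 72)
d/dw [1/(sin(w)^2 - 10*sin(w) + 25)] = -2*cos(w)/(sin(w) - 5)^3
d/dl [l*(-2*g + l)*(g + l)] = -2*g^2 - 2*g*l + 3*l^2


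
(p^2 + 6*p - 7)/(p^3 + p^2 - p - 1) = (p + 7)/(p^2 + 2*p + 1)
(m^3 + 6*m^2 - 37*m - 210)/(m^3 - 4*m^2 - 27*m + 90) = (m + 7)/(m - 3)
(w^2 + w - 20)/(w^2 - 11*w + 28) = (w + 5)/(w - 7)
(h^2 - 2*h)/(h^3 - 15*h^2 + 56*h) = (h - 2)/(h^2 - 15*h + 56)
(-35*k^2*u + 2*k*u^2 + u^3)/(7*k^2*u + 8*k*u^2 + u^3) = (-5*k + u)/(k + u)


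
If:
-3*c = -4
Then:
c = 4/3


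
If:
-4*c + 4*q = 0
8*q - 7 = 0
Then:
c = 7/8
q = 7/8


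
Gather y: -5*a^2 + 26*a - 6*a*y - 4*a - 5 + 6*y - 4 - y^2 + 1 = -5*a^2 + 22*a - y^2 + y*(6 - 6*a) - 8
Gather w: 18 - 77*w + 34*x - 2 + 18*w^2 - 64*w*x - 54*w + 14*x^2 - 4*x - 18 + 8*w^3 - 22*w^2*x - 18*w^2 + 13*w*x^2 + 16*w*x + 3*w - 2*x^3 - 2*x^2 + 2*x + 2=8*w^3 - 22*w^2*x + w*(13*x^2 - 48*x - 128) - 2*x^3 + 12*x^2 + 32*x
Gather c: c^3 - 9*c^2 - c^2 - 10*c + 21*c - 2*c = c^3 - 10*c^2 + 9*c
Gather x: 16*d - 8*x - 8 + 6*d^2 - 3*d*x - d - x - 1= 6*d^2 + 15*d + x*(-3*d - 9) - 9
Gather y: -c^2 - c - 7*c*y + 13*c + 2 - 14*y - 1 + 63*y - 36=-c^2 + 12*c + y*(49 - 7*c) - 35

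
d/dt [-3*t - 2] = -3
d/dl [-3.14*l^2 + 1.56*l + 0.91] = 1.56 - 6.28*l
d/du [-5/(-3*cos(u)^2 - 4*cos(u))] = 10*(3*cos(u) + 2)*sin(u)/((3*cos(u) + 4)^2*cos(u)^2)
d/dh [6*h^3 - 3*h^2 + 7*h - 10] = 18*h^2 - 6*h + 7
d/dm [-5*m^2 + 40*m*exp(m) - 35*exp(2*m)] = 40*m*exp(m) - 10*m - 70*exp(2*m) + 40*exp(m)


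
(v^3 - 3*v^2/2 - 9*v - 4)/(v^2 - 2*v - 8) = v + 1/2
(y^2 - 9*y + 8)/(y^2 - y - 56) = (y - 1)/(y + 7)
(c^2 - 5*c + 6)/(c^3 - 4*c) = (c - 3)/(c*(c + 2))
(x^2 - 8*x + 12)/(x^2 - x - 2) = (x - 6)/(x + 1)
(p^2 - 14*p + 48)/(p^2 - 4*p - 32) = (p - 6)/(p + 4)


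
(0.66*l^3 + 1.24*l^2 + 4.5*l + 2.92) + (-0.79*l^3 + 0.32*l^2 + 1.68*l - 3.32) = -0.13*l^3 + 1.56*l^2 + 6.18*l - 0.4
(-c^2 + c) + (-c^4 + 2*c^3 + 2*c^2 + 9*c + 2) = -c^4 + 2*c^3 + c^2 + 10*c + 2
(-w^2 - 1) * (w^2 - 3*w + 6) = -w^4 + 3*w^3 - 7*w^2 + 3*w - 6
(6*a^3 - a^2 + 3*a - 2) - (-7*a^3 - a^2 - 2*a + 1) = 13*a^3 + 5*a - 3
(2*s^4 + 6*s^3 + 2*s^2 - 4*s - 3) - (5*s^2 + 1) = 2*s^4 + 6*s^3 - 3*s^2 - 4*s - 4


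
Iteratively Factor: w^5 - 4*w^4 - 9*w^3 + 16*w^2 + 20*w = (w + 1)*(w^4 - 5*w^3 - 4*w^2 + 20*w) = (w - 2)*(w + 1)*(w^3 - 3*w^2 - 10*w) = (w - 2)*(w + 1)*(w + 2)*(w^2 - 5*w) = w*(w - 2)*(w + 1)*(w + 2)*(w - 5)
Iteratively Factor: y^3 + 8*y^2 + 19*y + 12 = (y + 1)*(y^2 + 7*y + 12) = (y + 1)*(y + 3)*(y + 4)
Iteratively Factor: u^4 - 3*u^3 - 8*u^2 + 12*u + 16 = (u - 2)*(u^3 - u^2 - 10*u - 8) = (u - 4)*(u - 2)*(u^2 + 3*u + 2) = (u - 4)*(u - 2)*(u + 1)*(u + 2)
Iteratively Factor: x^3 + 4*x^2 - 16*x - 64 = (x + 4)*(x^2 - 16) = (x + 4)^2*(x - 4)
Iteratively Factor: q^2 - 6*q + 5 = (q - 1)*(q - 5)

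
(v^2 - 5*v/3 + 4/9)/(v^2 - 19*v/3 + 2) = (v - 4/3)/(v - 6)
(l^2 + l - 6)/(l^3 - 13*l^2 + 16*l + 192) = (l - 2)/(l^2 - 16*l + 64)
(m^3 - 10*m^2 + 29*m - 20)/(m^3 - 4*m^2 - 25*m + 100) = (m - 1)/(m + 5)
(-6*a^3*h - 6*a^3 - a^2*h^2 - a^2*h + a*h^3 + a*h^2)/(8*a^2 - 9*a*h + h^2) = a*(-6*a^2*h - 6*a^2 - a*h^2 - a*h + h^3 + h^2)/(8*a^2 - 9*a*h + h^2)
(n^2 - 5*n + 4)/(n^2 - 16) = (n - 1)/(n + 4)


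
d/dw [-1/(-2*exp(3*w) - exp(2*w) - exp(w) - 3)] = (-6*exp(2*w) - 2*exp(w) - 1)*exp(w)/(2*exp(3*w) + exp(2*w) + exp(w) + 3)^2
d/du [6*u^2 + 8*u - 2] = 12*u + 8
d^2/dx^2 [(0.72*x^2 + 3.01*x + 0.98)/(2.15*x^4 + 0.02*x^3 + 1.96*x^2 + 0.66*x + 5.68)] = (19.9692*x^8 + 167.15046*x^7 + 86.604296*x^6 + 65.116104*x^5 - 161.659908*x^4 - 708.946168*x^3 - 173.143824*x^2 - 194.119968*x + 2.923568)/(9.938375*x^12 + 0.27735*x^11 + 27.18288*x^10 + 9.658238*x^9 + 103.718352*x^8 + 18.384168*x^7 + 154.114324*x^6 + 57.32796*x^5 + 276.564528*x^4 + 46.309128*x^3 + 197.125536*x^2 + 63.879552*x + 183.250432)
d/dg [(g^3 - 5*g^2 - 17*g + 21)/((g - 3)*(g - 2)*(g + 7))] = (7*g^4 - 24*g^3 + 242*g^2 - 504*g - 105)/(g^6 + 4*g^5 - 54*g^4 - 32*g^3 + 1009*g^2 - 2436*g + 1764)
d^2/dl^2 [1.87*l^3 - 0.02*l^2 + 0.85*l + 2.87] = 11.22*l - 0.04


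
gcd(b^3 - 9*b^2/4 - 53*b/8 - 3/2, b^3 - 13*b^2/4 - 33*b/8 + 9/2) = b^2 - 5*b/2 - 6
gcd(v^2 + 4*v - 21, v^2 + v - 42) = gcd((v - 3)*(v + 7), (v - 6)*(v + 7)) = v + 7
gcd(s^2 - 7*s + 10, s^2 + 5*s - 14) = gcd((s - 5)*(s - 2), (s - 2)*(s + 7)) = s - 2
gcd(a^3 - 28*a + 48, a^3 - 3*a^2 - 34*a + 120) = a^2 + 2*a - 24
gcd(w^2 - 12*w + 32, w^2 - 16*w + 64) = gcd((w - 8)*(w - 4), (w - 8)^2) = w - 8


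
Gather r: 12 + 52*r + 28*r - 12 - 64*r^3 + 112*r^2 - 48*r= -64*r^3 + 112*r^2 + 32*r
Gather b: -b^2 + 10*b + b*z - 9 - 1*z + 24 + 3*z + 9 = -b^2 + b*(z + 10) + 2*z + 24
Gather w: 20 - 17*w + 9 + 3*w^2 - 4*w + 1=3*w^2 - 21*w + 30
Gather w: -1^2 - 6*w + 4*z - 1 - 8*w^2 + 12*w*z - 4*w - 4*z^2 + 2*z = -8*w^2 + w*(12*z - 10) - 4*z^2 + 6*z - 2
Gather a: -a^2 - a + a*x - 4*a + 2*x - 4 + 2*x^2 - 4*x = -a^2 + a*(x - 5) + 2*x^2 - 2*x - 4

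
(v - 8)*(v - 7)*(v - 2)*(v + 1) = v^4 - 16*v^3 + 69*v^2 - 26*v - 112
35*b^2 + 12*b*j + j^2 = (5*b + j)*(7*b + j)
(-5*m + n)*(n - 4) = -5*m*n + 20*m + n^2 - 4*n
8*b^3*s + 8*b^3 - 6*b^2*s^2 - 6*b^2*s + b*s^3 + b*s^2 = (-4*b + s)*(-2*b + s)*(b*s + b)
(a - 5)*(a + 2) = a^2 - 3*a - 10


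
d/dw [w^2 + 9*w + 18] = 2*w + 9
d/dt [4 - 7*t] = -7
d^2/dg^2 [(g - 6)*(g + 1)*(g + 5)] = 6*g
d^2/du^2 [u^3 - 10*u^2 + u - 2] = 6*u - 20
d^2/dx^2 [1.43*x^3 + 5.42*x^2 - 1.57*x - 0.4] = 8.58*x + 10.84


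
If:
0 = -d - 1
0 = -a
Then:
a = 0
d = -1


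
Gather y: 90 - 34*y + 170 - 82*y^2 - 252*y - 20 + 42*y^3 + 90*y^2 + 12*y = 42*y^3 + 8*y^2 - 274*y + 240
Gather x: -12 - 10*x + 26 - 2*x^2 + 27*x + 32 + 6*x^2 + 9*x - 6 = 4*x^2 + 26*x + 40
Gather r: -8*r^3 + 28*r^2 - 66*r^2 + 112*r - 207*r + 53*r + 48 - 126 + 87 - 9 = -8*r^3 - 38*r^2 - 42*r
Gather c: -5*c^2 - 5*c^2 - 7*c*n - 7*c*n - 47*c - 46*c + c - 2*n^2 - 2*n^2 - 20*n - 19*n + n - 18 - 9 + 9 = -10*c^2 + c*(-14*n - 92) - 4*n^2 - 38*n - 18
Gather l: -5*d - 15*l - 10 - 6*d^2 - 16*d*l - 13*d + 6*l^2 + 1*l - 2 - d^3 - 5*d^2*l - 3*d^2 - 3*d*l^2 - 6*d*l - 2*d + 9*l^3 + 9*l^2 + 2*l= -d^3 - 9*d^2 - 20*d + 9*l^3 + l^2*(15 - 3*d) + l*(-5*d^2 - 22*d - 12) - 12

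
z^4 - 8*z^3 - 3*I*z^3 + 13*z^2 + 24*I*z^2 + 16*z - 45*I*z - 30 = (z - 5)*(z - 3)*(z - 2*I)*(z - I)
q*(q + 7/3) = q^2 + 7*q/3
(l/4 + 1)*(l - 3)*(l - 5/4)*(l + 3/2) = l^4/4 + 5*l^3/16 - 109*l^2/32 - 39*l/32 + 45/8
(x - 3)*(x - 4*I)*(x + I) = x^3 - 3*x^2 - 3*I*x^2 + 4*x + 9*I*x - 12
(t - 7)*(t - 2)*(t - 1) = t^3 - 10*t^2 + 23*t - 14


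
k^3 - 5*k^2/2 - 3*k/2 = k*(k - 3)*(k + 1/2)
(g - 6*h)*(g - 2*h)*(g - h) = g^3 - 9*g^2*h + 20*g*h^2 - 12*h^3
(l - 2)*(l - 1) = l^2 - 3*l + 2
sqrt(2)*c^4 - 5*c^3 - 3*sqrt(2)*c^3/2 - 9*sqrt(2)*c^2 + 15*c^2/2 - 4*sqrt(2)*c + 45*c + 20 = (c - 4)*(c + 2)*(c - 5*sqrt(2)/2)*(sqrt(2)*c + sqrt(2)/2)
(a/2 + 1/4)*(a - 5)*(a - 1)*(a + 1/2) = a^4/2 - 5*a^3/2 - 3*a^2/8 + 7*a/4 + 5/8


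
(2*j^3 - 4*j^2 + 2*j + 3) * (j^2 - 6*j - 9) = 2*j^5 - 16*j^4 + 8*j^3 + 27*j^2 - 36*j - 27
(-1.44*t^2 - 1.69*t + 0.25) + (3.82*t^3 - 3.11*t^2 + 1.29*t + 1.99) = 3.82*t^3 - 4.55*t^2 - 0.4*t + 2.24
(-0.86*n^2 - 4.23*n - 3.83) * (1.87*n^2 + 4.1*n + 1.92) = -1.6082*n^4 - 11.4361*n^3 - 26.1563*n^2 - 23.8246*n - 7.3536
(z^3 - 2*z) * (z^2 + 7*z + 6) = z^5 + 7*z^4 + 4*z^3 - 14*z^2 - 12*z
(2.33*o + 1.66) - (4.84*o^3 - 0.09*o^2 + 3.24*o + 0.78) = -4.84*o^3 + 0.09*o^2 - 0.91*o + 0.88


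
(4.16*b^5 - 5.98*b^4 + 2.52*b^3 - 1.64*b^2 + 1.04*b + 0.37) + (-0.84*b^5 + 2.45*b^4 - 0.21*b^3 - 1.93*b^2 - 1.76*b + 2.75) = 3.32*b^5 - 3.53*b^4 + 2.31*b^3 - 3.57*b^2 - 0.72*b + 3.12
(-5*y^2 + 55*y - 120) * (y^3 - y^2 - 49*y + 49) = -5*y^5 + 60*y^4 + 70*y^3 - 2820*y^2 + 8575*y - 5880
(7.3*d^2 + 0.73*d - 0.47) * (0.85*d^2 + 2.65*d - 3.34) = 6.205*d^4 + 19.9655*d^3 - 22.847*d^2 - 3.6837*d + 1.5698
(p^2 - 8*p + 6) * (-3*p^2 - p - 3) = -3*p^4 + 23*p^3 - 13*p^2 + 18*p - 18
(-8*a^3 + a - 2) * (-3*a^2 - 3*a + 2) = 24*a^5 + 24*a^4 - 19*a^3 + 3*a^2 + 8*a - 4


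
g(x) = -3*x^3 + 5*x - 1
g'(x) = 5 - 9*x^2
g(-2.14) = 17.70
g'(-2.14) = -36.22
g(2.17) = -20.80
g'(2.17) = -37.38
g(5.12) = -378.05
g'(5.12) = -230.93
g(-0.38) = -2.74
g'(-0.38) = 3.70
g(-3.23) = 83.94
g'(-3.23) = -88.90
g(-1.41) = 0.36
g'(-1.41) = -12.89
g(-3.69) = 131.28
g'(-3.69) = -117.54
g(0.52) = 1.18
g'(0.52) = 2.57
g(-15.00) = 10049.00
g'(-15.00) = -2020.00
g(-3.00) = 65.00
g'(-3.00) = -76.00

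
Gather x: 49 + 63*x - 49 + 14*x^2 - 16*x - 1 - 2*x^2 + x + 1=12*x^2 + 48*x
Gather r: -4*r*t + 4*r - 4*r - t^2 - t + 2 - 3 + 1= -4*r*t - t^2 - t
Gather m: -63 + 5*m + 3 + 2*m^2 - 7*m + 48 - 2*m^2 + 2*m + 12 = 0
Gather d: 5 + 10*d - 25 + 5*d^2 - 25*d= 5*d^2 - 15*d - 20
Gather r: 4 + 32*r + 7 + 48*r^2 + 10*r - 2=48*r^2 + 42*r + 9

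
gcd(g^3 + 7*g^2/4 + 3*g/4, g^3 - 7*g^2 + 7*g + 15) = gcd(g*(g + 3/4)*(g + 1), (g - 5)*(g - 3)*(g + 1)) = g + 1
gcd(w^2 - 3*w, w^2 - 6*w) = w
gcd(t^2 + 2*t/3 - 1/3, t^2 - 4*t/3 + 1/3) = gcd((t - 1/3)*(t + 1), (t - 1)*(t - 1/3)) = t - 1/3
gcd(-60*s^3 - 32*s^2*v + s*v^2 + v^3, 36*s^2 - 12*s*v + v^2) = 6*s - v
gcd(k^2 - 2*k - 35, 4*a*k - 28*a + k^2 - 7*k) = k - 7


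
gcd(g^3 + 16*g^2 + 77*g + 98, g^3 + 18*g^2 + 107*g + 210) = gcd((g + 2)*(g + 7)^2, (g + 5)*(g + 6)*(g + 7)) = g + 7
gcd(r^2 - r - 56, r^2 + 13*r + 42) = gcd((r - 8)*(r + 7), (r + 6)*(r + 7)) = r + 7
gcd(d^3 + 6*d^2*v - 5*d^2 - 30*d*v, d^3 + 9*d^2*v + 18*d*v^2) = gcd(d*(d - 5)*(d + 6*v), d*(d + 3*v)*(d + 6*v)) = d^2 + 6*d*v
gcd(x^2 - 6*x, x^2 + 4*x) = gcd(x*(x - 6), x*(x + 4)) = x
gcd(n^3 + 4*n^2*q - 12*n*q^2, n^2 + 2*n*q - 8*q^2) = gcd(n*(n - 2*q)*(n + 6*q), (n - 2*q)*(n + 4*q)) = -n + 2*q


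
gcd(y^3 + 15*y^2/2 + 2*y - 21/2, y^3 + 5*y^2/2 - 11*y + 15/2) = y - 1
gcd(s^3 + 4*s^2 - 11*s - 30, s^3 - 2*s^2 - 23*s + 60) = s^2 + 2*s - 15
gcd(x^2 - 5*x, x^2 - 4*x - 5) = x - 5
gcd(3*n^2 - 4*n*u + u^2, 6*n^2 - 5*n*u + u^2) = -3*n + u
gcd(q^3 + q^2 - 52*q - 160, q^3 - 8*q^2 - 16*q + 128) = q^2 - 4*q - 32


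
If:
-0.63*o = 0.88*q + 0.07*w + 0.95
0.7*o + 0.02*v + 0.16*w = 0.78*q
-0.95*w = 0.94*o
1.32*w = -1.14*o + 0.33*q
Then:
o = -8.07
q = 4.06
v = 376.77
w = 7.98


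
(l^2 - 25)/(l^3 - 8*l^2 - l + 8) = (l^2 - 25)/(l^3 - 8*l^2 - l + 8)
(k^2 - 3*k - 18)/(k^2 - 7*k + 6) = (k + 3)/(k - 1)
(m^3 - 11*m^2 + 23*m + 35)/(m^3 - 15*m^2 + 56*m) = (m^2 - 4*m - 5)/(m*(m - 8))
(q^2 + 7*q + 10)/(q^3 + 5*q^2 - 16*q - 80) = (q + 2)/(q^2 - 16)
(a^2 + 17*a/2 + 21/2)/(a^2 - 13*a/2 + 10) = (2*a^2 + 17*a + 21)/(2*a^2 - 13*a + 20)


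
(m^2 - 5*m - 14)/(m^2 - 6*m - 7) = (m + 2)/(m + 1)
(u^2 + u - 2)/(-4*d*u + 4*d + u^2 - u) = (u + 2)/(-4*d + u)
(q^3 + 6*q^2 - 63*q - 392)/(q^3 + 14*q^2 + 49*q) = (q - 8)/q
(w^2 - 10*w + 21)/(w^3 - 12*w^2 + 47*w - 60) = (w - 7)/(w^2 - 9*w + 20)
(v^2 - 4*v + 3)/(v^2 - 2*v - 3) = (v - 1)/(v + 1)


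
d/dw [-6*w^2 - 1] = -12*w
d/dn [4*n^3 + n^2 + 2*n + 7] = 12*n^2 + 2*n + 2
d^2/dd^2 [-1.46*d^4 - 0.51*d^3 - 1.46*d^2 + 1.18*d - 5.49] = -17.52*d^2 - 3.06*d - 2.92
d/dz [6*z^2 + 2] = 12*z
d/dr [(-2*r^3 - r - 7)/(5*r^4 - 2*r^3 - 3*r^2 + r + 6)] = (10*r^6 + 21*r^4 + 132*r^3 - 81*r^2 - 42*r + 1)/(25*r^8 - 20*r^7 - 26*r^6 + 22*r^5 + 65*r^4 - 30*r^3 - 35*r^2 + 12*r + 36)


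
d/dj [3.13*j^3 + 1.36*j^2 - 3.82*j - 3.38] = 9.39*j^2 + 2.72*j - 3.82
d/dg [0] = 0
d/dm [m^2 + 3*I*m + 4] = 2*m + 3*I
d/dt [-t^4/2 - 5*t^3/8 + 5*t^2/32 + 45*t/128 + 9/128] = -2*t^3 - 15*t^2/8 + 5*t/16 + 45/128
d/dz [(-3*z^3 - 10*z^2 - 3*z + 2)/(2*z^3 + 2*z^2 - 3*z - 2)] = 2*(7*z^4 + 15*z^3 + 21*z^2 + 16*z + 6)/(4*z^6 + 8*z^5 - 8*z^4 - 20*z^3 + z^2 + 12*z + 4)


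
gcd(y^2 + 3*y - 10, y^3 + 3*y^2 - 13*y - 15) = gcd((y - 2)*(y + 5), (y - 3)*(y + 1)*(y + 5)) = y + 5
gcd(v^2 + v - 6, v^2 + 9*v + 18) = v + 3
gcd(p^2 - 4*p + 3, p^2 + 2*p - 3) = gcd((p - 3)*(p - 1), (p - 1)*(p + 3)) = p - 1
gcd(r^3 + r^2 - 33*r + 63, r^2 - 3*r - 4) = 1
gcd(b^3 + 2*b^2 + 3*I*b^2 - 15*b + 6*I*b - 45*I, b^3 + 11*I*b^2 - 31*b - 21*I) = b + 3*I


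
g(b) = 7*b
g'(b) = 7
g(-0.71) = -4.97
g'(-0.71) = 7.00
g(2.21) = 15.47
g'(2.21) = 7.00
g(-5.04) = -35.28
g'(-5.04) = 7.00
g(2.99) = 20.93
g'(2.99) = 7.00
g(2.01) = 14.07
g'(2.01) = 7.00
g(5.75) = 40.25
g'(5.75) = 7.00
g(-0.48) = -3.36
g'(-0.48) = 7.00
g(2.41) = 16.87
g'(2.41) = 7.00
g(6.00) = 42.00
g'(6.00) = 7.00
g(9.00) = 63.00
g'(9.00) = 7.00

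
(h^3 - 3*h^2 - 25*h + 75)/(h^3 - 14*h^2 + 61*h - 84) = (h^2 - 25)/(h^2 - 11*h + 28)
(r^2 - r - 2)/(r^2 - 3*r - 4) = (r - 2)/(r - 4)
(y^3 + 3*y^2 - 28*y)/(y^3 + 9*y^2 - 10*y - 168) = y/(y + 6)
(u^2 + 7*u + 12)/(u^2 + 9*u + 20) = (u + 3)/(u + 5)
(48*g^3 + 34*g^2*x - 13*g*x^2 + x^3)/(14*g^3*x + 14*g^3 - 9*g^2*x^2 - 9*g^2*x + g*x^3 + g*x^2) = (48*g^3 + 34*g^2*x - 13*g*x^2 + x^3)/(g*(14*g^2*x + 14*g^2 - 9*g*x^2 - 9*g*x + x^3 + x^2))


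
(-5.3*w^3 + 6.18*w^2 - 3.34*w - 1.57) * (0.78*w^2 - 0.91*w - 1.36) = -4.134*w^5 + 9.6434*w^4 - 1.021*w^3 - 6.59*w^2 + 5.9711*w + 2.1352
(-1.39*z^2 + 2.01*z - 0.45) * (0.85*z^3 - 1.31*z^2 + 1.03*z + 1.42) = -1.1815*z^5 + 3.5294*z^4 - 4.4473*z^3 + 0.686*z^2 + 2.3907*z - 0.639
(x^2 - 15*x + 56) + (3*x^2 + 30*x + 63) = 4*x^2 + 15*x + 119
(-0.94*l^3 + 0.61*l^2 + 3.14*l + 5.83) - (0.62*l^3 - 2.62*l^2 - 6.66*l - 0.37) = -1.56*l^3 + 3.23*l^2 + 9.8*l + 6.2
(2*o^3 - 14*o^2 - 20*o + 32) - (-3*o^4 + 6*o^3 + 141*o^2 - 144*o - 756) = 3*o^4 - 4*o^3 - 155*o^2 + 124*o + 788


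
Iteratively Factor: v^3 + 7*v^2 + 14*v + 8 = (v + 2)*(v^2 + 5*v + 4) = (v + 2)*(v + 4)*(v + 1)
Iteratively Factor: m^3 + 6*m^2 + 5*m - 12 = (m + 3)*(m^2 + 3*m - 4) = (m + 3)*(m + 4)*(m - 1)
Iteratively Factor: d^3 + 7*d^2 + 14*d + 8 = (d + 4)*(d^2 + 3*d + 2) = (d + 2)*(d + 4)*(d + 1)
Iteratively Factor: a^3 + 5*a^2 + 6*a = (a)*(a^2 + 5*a + 6) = a*(a + 3)*(a + 2)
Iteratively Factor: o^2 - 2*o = (o - 2)*(o)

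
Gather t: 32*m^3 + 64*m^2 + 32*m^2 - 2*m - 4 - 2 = 32*m^3 + 96*m^2 - 2*m - 6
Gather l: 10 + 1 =11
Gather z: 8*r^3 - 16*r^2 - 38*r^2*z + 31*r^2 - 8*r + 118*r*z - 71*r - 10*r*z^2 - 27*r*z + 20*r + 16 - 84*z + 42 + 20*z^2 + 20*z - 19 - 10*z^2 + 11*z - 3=8*r^3 + 15*r^2 - 59*r + z^2*(10 - 10*r) + z*(-38*r^2 + 91*r - 53) + 36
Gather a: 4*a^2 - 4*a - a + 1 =4*a^2 - 5*a + 1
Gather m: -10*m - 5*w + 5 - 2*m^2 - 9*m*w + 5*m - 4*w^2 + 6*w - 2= -2*m^2 + m*(-9*w - 5) - 4*w^2 + w + 3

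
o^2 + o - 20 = (o - 4)*(o + 5)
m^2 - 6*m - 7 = (m - 7)*(m + 1)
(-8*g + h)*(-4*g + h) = 32*g^2 - 12*g*h + h^2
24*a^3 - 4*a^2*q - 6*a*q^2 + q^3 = (-6*a + q)*(-2*a + q)*(2*a + q)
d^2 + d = d*(d + 1)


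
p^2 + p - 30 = (p - 5)*(p + 6)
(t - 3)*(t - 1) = t^2 - 4*t + 3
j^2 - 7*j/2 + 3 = (j - 2)*(j - 3/2)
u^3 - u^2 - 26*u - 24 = (u - 6)*(u + 1)*(u + 4)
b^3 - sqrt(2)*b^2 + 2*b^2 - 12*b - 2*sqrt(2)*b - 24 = (b + 2)*(b - 3*sqrt(2))*(b + 2*sqrt(2))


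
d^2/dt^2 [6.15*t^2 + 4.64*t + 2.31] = 12.3000000000000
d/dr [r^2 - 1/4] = 2*r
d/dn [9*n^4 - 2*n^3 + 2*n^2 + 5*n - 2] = 36*n^3 - 6*n^2 + 4*n + 5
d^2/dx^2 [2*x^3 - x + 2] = 12*x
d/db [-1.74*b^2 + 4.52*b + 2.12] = 4.52 - 3.48*b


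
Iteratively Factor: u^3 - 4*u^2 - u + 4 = (u - 1)*(u^2 - 3*u - 4) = (u - 4)*(u - 1)*(u + 1)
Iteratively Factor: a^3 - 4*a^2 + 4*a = (a - 2)*(a^2 - 2*a) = a*(a - 2)*(a - 2)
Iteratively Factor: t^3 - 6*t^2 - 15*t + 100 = (t - 5)*(t^2 - t - 20) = (t - 5)*(t + 4)*(t - 5)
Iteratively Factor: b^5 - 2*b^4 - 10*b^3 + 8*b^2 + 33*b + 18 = (b + 1)*(b^4 - 3*b^3 - 7*b^2 + 15*b + 18) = (b - 3)*(b + 1)*(b^3 - 7*b - 6) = (b - 3)^2*(b + 1)*(b^2 + 3*b + 2) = (b - 3)^2*(b + 1)^2*(b + 2)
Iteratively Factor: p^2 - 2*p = (p)*(p - 2)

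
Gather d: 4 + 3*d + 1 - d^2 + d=-d^2 + 4*d + 5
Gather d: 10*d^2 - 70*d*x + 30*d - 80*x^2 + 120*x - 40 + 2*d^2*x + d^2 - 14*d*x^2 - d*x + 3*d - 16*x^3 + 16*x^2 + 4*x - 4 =d^2*(2*x + 11) + d*(-14*x^2 - 71*x + 33) - 16*x^3 - 64*x^2 + 124*x - 44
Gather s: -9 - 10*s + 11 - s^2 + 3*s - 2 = -s^2 - 7*s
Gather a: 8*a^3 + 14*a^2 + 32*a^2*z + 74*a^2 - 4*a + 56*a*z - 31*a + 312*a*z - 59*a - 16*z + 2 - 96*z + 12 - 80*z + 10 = 8*a^3 + a^2*(32*z + 88) + a*(368*z - 94) - 192*z + 24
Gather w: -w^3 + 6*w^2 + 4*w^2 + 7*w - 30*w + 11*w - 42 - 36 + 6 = -w^3 + 10*w^2 - 12*w - 72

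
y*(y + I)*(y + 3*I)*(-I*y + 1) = -I*y^4 + 5*y^3 + 7*I*y^2 - 3*y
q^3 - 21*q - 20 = (q - 5)*(q + 1)*(q + 4)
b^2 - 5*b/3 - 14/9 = (b - 7/3)*(b + 2/3)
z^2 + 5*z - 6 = (z - 1)*(z + 6)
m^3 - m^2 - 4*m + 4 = (m - 2)*(m - 1)*(m + 2)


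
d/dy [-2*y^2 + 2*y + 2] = 2 - 4*y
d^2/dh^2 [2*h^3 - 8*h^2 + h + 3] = 12*h - 16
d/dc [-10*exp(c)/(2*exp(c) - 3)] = 30*exp(c)/(2*exp(c) - 3)^2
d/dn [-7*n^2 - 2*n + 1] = -14*n - 2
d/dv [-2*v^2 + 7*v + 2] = 7 - 4*v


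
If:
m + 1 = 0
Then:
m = -1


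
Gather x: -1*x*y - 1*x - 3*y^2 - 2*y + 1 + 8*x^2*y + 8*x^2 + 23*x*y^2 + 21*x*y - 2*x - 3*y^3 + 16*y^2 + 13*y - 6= x^2*(8*y + 8) + x*(23*y^2 + 20*y - 3) - 3*y^3 + 13*y^2 + 11*y - 5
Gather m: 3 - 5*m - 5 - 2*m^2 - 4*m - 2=-2*m^2 - 9*m - 4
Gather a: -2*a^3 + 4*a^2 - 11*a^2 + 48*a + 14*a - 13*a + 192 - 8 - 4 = -2*a^3 - 7*a^2 + 49*a + 180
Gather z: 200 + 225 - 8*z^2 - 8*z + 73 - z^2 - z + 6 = -9*z^2 - 9*z + 504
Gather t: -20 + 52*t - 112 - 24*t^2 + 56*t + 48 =-24*t^2 + 108*t - 84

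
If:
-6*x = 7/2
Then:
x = -7/12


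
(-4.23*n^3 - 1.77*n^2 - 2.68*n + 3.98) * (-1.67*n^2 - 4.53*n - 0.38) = 7.0641*n^5 + 22.1178*n^4 + 14.1011*n^3 + 6.1664*n^2 - 17.011*n - 1.5124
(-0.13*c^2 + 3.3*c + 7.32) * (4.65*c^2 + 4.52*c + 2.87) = -0.6045*c^4 + 14.7574*c^3 + 48.5809*c^2 + 42.5574*c + 21.0084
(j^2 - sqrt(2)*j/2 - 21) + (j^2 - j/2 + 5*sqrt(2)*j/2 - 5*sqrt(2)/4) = 2*j^2 - j/2 + 2*sqrt(2)*j - 21 - 5*sqrt(2)/4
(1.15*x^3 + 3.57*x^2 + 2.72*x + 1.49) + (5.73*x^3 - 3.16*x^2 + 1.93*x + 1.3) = 6.88*x^3 + 0.41*x^2 + 4.65*x + 2.79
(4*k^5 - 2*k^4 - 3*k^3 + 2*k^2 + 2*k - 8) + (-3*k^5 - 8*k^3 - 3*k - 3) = k^5 - 2*k^4 - 11*k^3 + 2*k^2 - k - 11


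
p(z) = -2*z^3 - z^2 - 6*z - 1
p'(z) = -6*z^2 - 2*z - 6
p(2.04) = -34.38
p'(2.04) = -35.05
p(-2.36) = 33.88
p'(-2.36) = -34.70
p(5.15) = -331.60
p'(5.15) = -175.44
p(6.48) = -626.07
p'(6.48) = -270.90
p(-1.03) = 6.30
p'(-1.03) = -10.31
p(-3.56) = 97.92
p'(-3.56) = -74.92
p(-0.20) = 0.18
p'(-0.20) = -5.84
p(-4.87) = 235.51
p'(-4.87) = -138.56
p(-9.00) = 1430.00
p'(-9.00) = -474.00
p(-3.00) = 62.00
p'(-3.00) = -54.00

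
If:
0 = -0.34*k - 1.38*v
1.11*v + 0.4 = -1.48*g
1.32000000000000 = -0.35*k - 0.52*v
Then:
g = -1.37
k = -5.95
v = 1.47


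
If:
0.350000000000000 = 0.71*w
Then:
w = 0.49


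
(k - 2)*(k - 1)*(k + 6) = k^3 + 3*k^2 - 16*k + 12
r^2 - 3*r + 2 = (r - 2)*(r - 1)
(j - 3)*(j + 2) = j^2 - j - 6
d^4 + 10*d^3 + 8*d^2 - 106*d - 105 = (d - 3)*(d + 1)*(d + 5)*(d + 7)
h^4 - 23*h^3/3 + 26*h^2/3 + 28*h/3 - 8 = (h - 6)*(h - 2)*(h - 2/3)*(h + 1)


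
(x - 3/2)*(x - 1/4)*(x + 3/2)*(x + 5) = x^4 + 19*x^3/4 - 7*x^2/2 - 171*x/16 + 45/16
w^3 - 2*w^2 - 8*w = w*(w - 4)*(w + 2)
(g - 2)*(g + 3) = g^2 + g - 6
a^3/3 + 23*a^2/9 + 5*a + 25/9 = (a/3 + 1/3)*(a + 5/3)*(a + 5)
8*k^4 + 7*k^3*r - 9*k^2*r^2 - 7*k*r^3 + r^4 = (-8*k + r)*(-k + r)*(k + r)^2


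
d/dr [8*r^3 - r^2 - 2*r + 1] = 24*r^2 - 2*r - 2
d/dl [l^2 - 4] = 2*l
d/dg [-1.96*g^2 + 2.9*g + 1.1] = 2.9 - 3.92*g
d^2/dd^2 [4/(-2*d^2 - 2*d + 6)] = 4*(d^2 + d - (2*d + 1)^2 - 3)/(d^2 + d - 3)^3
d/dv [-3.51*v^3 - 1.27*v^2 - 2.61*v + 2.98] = -10.53*v^2 - 2.54*v - 2.61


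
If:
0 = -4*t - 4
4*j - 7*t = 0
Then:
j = -7/4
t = -1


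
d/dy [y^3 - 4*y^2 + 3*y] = 3*y^2 - 8*y + 3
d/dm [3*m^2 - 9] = 6*m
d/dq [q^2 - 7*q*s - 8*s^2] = 2*q - 7*s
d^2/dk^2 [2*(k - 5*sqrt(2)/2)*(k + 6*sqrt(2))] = 4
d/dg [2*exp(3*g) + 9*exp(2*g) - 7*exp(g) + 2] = (6*exp(2*g) + 18*exp(g) - 7)*exp(g)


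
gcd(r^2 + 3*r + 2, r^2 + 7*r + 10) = r + 2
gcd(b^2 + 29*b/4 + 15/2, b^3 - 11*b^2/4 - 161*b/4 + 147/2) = b + 6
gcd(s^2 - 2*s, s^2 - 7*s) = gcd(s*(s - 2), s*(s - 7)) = s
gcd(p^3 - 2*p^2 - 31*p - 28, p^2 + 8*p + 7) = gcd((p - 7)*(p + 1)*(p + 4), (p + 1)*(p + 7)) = p + 1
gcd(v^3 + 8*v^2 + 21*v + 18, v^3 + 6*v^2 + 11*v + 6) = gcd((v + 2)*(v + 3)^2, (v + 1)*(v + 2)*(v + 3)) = v^2 + 5*v + 6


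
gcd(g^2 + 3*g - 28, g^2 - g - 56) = g + 7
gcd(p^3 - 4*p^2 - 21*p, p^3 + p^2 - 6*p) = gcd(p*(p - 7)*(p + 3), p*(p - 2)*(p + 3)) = p^2 + 3*p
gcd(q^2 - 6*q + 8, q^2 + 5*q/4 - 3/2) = 1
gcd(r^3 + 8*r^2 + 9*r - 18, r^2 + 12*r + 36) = r + 6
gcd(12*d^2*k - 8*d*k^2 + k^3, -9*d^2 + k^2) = 1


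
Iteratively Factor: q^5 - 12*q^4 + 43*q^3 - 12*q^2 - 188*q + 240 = (q - 4)*(q^4 - 8*q^3 + 11*q^2 + 32*q - 60) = (q - 4)*(q + 2)*(q^3 - 10*q^2 + 31*q - 30) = (q - 5)*(q - 4)*(q + 2)*(q^2 - 5*q + 6) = (q - 5)*(q - 4)*(q - 2)*(q + 2)*(q - 3)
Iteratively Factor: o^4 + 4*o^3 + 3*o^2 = (o + 1)*(o^3 + 3*o^2) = o*(o + 1)*(o^2 + 3*o) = o^2*(o + 1)*(o + 3)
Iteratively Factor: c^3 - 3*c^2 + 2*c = (c - 1)*(c^2 - 2*c) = (c - 2)*(c - 1)*(c)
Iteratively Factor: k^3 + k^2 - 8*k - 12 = (k + 2)*(k^2 - k - 6) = (k + 2)^2*(k - 3)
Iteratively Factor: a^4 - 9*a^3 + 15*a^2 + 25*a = (a - 5)*(a^3 - 4*a^2 - 5*a) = (a - 5)*(a + 1)*(a^2 - 5*a) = (a - 5)^2*(a + 1)*(a)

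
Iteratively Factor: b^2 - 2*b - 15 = (b - 5)*(b + 3)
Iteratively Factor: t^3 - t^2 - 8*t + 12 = (t - 2)*(t^2 + t - 6) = (t - 2)^2*(t + 3)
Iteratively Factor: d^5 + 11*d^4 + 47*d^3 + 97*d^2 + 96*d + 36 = (d + 3)*(d^4 + 8*d^3 + 23*d^2 + 28*d + 12) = (d + 2)*(d + 3)*(d^3 + 6*d^2 + 11*d + 6) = (d + 2)^2*(d + 3)*(d^2 + 4*d + 3) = (d + 2)^2*(d + 3)^2*(d + 1)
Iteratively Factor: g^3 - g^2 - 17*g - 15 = (g + 3)*(g^2 - 4*g - 5) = (g + 1)*(g + 3)*(g - 5)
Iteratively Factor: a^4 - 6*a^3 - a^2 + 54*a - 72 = (a - 3)*(a^3 - 3*a^2 - 10*a + 24) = (a - 3)*(a + 3)*(a^2 - 6*a + 8) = (a - 3)*(a - 2)*(a + 3)*(a - 4)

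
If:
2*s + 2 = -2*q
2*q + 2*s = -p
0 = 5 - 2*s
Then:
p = 2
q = -7/2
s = 5/2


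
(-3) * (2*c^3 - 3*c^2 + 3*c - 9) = -6*c^3 + 9*c^2 - 9*c + 27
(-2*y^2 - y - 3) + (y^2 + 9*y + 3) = -y^2 + 8*y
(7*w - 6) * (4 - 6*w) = -42*w^2 + 64*w - 24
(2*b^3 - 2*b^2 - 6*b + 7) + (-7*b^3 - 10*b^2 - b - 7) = -5*b^3 - 12*b^2 - 7*b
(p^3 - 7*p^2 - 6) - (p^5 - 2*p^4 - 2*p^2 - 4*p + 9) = -p^5 + 2*p^4 + p^3 - 5*p^2 + 4*p - 15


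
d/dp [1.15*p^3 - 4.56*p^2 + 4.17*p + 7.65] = 3.45*p^2 - 9.12*p + 4.17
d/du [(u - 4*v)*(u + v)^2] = (u + v)*(3*u - 7*v)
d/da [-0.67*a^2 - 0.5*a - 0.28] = -1.34*a - 0.5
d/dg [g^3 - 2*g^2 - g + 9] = 3*g^2 - 4*g - 1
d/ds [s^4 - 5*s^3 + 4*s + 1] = 4*s^3 - 15*s^2 + 4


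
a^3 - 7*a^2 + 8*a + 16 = (a - 4)^2*(a + 1)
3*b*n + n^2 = n*(3*b + n)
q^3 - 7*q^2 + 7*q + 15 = (q - 5)*(q - 3)*(q + 1)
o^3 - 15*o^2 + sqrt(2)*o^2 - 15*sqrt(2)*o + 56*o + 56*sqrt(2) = (o - 8)*(o - 7)*(o + sqrt(2))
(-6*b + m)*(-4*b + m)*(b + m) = 24*b^3 + 14*b^2*m - 9*b*m^2 + m^3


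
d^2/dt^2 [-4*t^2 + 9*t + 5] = -8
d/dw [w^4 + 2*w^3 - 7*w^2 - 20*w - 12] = 4*w^3 + 6*w^2 - 14*w - 20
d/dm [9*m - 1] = 9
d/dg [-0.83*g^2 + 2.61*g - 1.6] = 2.61 - 1.66*g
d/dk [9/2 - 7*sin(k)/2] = -7*cos(k)/2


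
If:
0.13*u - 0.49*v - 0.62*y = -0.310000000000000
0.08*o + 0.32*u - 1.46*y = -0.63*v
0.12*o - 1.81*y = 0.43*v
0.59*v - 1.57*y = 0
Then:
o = 2.71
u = -0.75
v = 0.29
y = 0.11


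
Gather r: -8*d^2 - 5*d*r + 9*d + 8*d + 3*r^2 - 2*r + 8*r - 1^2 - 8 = -8*d^2 + 17*d + 3*r^2 + r*(6 - 5*d) - 9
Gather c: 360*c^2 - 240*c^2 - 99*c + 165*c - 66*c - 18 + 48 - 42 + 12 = 120*c^2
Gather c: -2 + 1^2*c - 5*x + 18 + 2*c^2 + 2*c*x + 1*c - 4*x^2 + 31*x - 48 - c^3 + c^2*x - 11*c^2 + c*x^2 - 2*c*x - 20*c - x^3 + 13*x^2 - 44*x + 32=-c^3 + c^2*(x - 9) + c*(x^2 - 18) - x^3 + 9*x^2 - 18*x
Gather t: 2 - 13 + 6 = -5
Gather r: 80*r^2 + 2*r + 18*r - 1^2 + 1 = 80*r^2 + 20*r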